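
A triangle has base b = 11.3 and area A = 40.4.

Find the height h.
A = ½bh  →  h = 2A/b
h = 2·40.4/11.3 = 7.15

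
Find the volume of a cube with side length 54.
Volume = s³
Volume = 54³
Volume = 157464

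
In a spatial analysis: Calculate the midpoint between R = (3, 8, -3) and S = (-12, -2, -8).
Midpoint = ((3-12)/2, (8-2)/2, (-3-8)/2) = (-4.5, 3, -5.5)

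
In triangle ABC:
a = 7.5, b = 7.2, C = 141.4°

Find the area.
Using A = ½ab·sin(C):
A = ½·7.5·7.2·sin(141.4°) = ½·54·0.623880 = 16.84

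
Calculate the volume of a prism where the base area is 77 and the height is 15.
Volume = base area * height
Volume = 77 * 15
Volume = 1155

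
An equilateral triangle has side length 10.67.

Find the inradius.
For an equilateral triangle, r = s/(2√3) where s is the side.
r = 10.67/(2√3) = 10.67/3.464102 = 3.08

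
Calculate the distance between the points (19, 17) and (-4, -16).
Using the distance formula: d = sqrt((x₂-x₁)² + (y₂-y₁)²)
dx = (-4) - 19 = -23
dy = (-16) - 17 = -33
d = sqrt((-23)² + (-33)²) = sqrt(529 + 1089) = sqrt(1618) = 40.22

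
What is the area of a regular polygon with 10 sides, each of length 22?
For a regular 10-gon with side length s = 22:
Apothem a = s / (2*tan(pi/10)) = 22 / (2*tan(pi/10)) ≈ 33.8545
Perimeter P = 10 * 22 = 220
Area = (1/2) * P * a = (1/2) * 220 * 33.8545 = 3724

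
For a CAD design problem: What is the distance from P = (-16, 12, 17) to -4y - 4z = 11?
d = |0(-16) + (-4)(12) + (-4)(17) - (11)| / √(0² + (-4)² + (-4)²) = 127/√32 = 22.45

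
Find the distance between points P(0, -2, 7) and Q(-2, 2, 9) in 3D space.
d = √[(-2)² + (4)² + (2)²] = √24 = 4.899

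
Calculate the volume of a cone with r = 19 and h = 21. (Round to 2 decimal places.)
Volume = (1/3) * pi * r² * h
Volume = (1/3) * pi * 19² * 21
Volume = (1/3) * pi * 361 * 21
Volume = (1/3) * pi * 7581
Volume = 7938.80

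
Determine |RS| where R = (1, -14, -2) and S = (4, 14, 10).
d = √[(3)² + (28)² + (12)²] = √937 = 30.61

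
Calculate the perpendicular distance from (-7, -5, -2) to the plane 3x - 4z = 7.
d = |3(-7) + 0(-5) + (-4)(-2) - (7)| / √(3² + 0² + (-4)²) = 20/√25 = 4.0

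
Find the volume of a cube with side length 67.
Volume = s³
Volume = 67³
Volume = 300763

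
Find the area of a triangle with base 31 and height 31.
Area = (1/2) * base * height
Area = (1/2) * 31 * 31
Area = 480.50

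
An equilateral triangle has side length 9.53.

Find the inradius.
For an equilateral triangle, r = s/(2√3) where s is the side.
r = 9.53/(2√3) = 9.53/3.464102 = 2.751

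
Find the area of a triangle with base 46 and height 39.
Area = (1/2) * base * height
Area = (1/2) * 46 * 39
Area = 897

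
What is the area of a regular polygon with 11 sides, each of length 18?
For a regular 11-gon with side length s = 18:
Apothem a = s / (2*tan(pi/11)) = 18 / (2*tan(pi/11)) ≈ 30.6512
Perimeter P = 11 * 18 = 198
Area = (1/2) * P * a = (1/2) * 198 * 30.6512 = 3034.47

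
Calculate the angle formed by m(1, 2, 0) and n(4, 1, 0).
m·n = 6, |m|² = 5, |n|² = 17
cos θ = 6/√85 ≈ 0.6508
θ ≈ 49.4°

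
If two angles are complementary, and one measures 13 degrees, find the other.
Complementary angles sum to 90 degrees.
Other angle = 90 - 13
Other angle = 77 degrees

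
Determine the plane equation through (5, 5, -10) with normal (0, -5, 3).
d = n·P = (0)(5) + (-5)(5) + (3)(-10) = -55
Plane: -5y + 3z = -55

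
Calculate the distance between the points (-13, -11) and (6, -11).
Using the distance formula: d = sqrt((x₂-x₁)² + (y₂-y₁)²)
dx = 6 - (-13) = 19
dy = (-11) - (-11) = 0
d = sqrt(19² + 0²) = sqrt(361 + 0) = sqrt(361) = 19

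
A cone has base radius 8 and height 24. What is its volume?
Volume = (1/3) * pi * r² * h
Volume = (1/3) * pi * 8² * 24
Volume = (1/3) * pi * 64 * 24
Volume = (1/3) * pi * 1536
Volume = 1608.50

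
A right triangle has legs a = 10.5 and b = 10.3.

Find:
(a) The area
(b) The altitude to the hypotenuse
(a) Area = ½ab = ½·10.5·10.3 = 54.075
(b) Hypotenuse c = √(10.5² + 10.3²) = √216.34 = 14.7085
    Area = ½·c·h_c  →  h_c = 2·Area/c = 2·54.075/14.7085 = 7.353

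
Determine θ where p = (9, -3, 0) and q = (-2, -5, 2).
p·q = -3, |p|² = 90, |q|² = 33
cos θ = -3/√2970 ≈ -0.05505
θ ≈ 93.16°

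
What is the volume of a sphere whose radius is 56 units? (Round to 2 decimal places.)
Volume = (4/3) * pi * r³
Volume = (4/3) * pi * 56³
Volume = (4/3) * pi * 175616
Volume = 735618.58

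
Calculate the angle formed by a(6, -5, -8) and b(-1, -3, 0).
a·b = 9, |a|² = 125, |b|² = 10
cos θ = 9/√1250 ≈ 0.2546
θ ≈ 75.25°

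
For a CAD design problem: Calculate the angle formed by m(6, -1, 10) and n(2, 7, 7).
m·n = 75, |m|² = 137, |n|² = 102
cos θ = 75/√13974 ≈ 0.6345
θ ≈ 50.62°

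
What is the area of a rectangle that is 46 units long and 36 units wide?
Area = length * width
Area = 46 * 36
Area = 1656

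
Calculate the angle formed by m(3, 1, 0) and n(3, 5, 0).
m·n = 14, |m|² = 10, |n|² = 34
cos θ = 14/√340 ≈ 0.7593
θ ≈ 40.6°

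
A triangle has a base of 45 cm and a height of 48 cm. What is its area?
Area = (1/2) * base * height
Area = (1/2) * 45 * 48
Area = 1080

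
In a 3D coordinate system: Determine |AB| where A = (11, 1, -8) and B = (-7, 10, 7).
d = √[(-18)² + (9)² + (15)²] = √630 = 25.1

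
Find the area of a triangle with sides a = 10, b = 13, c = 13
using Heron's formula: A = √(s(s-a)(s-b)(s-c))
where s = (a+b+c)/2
s = (10+13+13)/2 = 18
A = √(18·8·5·5) = √3600 = 60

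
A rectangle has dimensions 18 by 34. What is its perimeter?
Perimeter = 2 * (length + width)
Perimeter = 2 * (18 + 34)
Perimeter = 2 * 52
Perimeter = 104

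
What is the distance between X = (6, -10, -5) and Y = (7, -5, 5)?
d = √[(1)² + (5)² + (10)²] = √126 = 11.22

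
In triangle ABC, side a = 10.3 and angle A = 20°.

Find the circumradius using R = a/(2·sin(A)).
R = a/(2·sin(A)) = 10.3/(2·sin(20°))
R = 10.3/(2·0.342020) = 10.3/0.684040 = 15.06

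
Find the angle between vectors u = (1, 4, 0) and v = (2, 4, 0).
u·v = 18, |u|² = 17, |v|² = 20
cos θ = 18/√340 ≈ 0.9762
θ ≈ 12.53°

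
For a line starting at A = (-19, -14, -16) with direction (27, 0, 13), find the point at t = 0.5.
P(0.5) = (-19 + 27(0.5), -14 + 0(0.5), -16 + 13(0.5)) = (-5.5, -14, -9.5)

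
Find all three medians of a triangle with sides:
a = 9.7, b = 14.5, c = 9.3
Using m_x = ½√(2y² + 2z² - x²):
m_a = ½√(2·14.5² + 2·9.3² - 9.7²) = ½√499.39 = 11.17
m_b = ½√(2·9.7² + 2·9.3² - 14.5²) = ½√150.91 = 6.142
m_c = ½√(2·9.7² + 2·14.5² - 9.3²) = ½√522.19 = 11.43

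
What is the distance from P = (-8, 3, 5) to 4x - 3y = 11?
d = |4(-8) + (-3)(3) + 0(5) - (11)| / √(4² + (-3)² + 0²) = 52/√25 = 10.4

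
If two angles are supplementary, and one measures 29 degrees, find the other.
Supplementary angles sum to 180 degrees.
Other angle = 180 - 29
Other angle = 151 degrees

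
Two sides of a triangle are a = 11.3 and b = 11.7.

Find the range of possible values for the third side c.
By the triangle inequality: |a - b| < c < a + b
|11.3 - 11.7| < c < 11.3 + 11.7
0.4 < c < 23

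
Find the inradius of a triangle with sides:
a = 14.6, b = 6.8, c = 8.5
s = (a+b+c)/2 = (14.6+6.8+8.5)/2 = 14.95
Area = √(s(s-a)(s-b)(s-c)) = √(14.95·0.35·8.15·6.45) = 16.5849
r = Area/s = 16.5849/14.95 = 1.109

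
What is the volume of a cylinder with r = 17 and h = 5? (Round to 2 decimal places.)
Volume = pi * r² * h
Volume = pi * 17² * 5
Volume = pi * 289 * 5
Volume = pi * 1445
Volume = 4539.60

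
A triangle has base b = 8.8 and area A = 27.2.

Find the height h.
A = ½bh  →  h = 2A/b
h = 2·27.2/8.8 = 6.182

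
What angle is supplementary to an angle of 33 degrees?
Supplementary angles sum to 180 degrees.
Other angle = 180 - 33
Other angle = 147 degrees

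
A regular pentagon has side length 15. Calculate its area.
For a regular 5-gon with side length s = 15:
Apothem a = s / (2*tan(pi/5)) = 15 / (2*tan(pi/5)) ≈ 10.3229
Perimeter P = 5 * 15 = 75
Area = (1/2) * P * a = (1/2) * 75 * 10.3229 = 387.11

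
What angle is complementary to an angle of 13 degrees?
Complementary angles sum to 90 degrees.
Other angle = 90 - 13
Other angle = 77 degrees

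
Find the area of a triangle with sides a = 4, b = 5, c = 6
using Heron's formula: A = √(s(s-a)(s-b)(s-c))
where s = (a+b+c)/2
s = (4+5+6)/2 = 7.5
A = √(7.5·3.5·2.5·1.5) = √98.4375 = 9.922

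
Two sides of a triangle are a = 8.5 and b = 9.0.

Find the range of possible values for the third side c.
By the triangle inequality: |a - b| < c < a + b
|8.5 - 9.0| < c < 8.5 + 9.0
0.5 < c < 17.5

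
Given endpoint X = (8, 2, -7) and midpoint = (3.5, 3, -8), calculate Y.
Y = (2×3.5 - 8, 2×3 - 2, 2×(-8) - (-7)) = (-1, 4, -9)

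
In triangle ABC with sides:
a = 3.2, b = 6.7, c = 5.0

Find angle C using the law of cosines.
cos(C) = (a² + b² - c²)/(2ab)
cos(C) = (3.2² + 6.7² - 5.0²)/(2·3.2·6.7) = 30.13/42.88 = 0.702659
C = arccos(0.702659) = 45.36°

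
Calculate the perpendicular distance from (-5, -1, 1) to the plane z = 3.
d = |0(-5) + 0(-1) + 1(1) - (3)| / √(0² + 0² + 1²) = 2/√1 = 2.0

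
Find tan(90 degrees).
tan(90 degrees) = undefined
Decimal approximation: undefined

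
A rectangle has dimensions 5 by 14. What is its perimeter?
Perimeter = 2 * (length + width)
Perimeter = 2 * (5 + 14)
Perimeter = 2 * 19
Perimeter = 38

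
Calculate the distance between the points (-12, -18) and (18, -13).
Using the distance formula: d = sqrt((x₂-x₁)² + (y₂-y₁)²)
dx = 18 - (-12) = 30
dy = (-13) - (-18) = 5
d = sqrt(30² + 5²) = sqrt(900 + 25) = sqrt(925) = 30.41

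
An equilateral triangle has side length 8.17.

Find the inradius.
For an equilateral triangle, r = s/(2√3) where s is the side.
r = 8.17/(2√3) = 8.17/3.464102 = 2.358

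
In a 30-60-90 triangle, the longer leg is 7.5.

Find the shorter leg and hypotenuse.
In a 30-60-90 triangle, sides are in ratio 1 : √3 : 2.
Long leg = short leg·√3  →  short leg = 7.5/√3 = 4.33
Hypotenuse = 2·(short leg) = 2·7.5/√3 = 8.66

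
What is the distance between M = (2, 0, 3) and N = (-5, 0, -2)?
d = √[(-7)² + (0)² + (-5)²] = √74 = 8.602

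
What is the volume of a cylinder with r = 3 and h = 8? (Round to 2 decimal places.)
Volume = pi * r² * h
Volume = pi * 3² * 8
Volume = pi * 9 * 8
Volume = pi * 72
Volume = 226.19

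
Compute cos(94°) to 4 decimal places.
cos(94 degrees) = -0.0698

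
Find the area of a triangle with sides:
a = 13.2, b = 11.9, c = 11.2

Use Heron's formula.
s = (a+b+c)/2 = (13.2+11.9+11.2)/2 = 18.15
A = √(s(s-a)(s-b)(s-c)) = √(18.15·4.95·6.25·6.95)
A = √3902.53 = 62.47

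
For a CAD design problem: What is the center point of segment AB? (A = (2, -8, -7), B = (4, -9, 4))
Midpoint = ((2+4)/2, (-8-9)/2, (-7+4)/2) = (3, -8.5, -1.5)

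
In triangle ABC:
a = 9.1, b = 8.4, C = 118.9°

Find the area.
Using A = ½ab·sin(C):
A = ½·9.1·8.4·sin(118.9°) = ½·76.44·0.875465 = 33.46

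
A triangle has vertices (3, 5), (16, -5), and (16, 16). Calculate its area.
Using the coordinate formula: Area = (1/2)|x₁(y₂-y₃) + x₂(y₃-y₁) + x₃(y₁-y₂)|
Area = (1/2)|3((-5)-16) + 16(16-5) + 16(5-(-5))|
Area = (1/2)|3*(-21) + 16*11 + 16*10|
Area = (1/2)|(-63) + 176 + 160|
Area = (1/2)*273 = 136.50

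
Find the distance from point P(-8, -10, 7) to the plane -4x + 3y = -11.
d = |(-4)(-8) + 3(-10) + 0(7) - (-11)| / √((-4)² + 3² + 0²) = 13/√25 = 2.6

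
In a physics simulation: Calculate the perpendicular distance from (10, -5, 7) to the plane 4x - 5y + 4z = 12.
d = |4(10) + (-5)(-5) + 4(7) - (12)| / √(4² + (-5)² + 4²) = 81/√57 = 10.73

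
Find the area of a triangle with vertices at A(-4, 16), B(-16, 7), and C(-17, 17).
Using the coordinate formula: Area = (1/2)|x₁(y₂-y₃) + x₂(y₃-y₁) + x₃(y₁-y₂)|
Area = (1/2)|(-4)(7-17) + (-16)(17-16) + (-17)(16-7)|
Area = (1/2)|(-4)*(-10) + (-16)*1 + (-17)*9|
Area = (1/2)|40 + (-16) + (-153)|
Area = (1/2)*129 = 64.50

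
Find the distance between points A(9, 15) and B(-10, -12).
Using the distance formula: d = sqrt((x₂-x₁)² + (y₂-y₁)²)
dx = (-10) - 9 = -19
dy = (-12) - 15 = -27
d = sqrt((-19)² + (-27)²) = sqrt(361 + 729) = sqrt(1090) = 33.02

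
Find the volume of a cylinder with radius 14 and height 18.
Volume = pi * r² * h
Volume = pi * 14² * 18
Volume = pi * 196 * 18
Volume = pi * 3528
Volume = 11083.54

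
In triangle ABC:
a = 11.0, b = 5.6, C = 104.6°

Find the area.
Using A = ½ab·sin(C):
A = ½·11.0·5.6·sin(104.6°) = ½·61.6·0.967709 = 29.81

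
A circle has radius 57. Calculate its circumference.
Circumference = 2 * pi * r
Circumference = 2 * pi * 57
Circumference = 358.14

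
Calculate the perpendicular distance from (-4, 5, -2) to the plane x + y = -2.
d = |1(-4) + 1(5) + 0(-2) - (-2)| / √(1² + 1² + 0²) = 3/√2 = 2.121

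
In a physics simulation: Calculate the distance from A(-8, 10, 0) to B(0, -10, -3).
d = √[(8)² + (-20)² + (-3)²] = √473 = 21.75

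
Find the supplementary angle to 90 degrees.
Supplementary angles sum to 180 degrees.
Other angle = 180 - 90
Other angle = 90 degrees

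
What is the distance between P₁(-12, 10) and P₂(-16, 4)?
Using the distance formula: d = sqrt((x₂-x₁)² + (y₂-y₁)²)
dx = (-16) - (-12) = -4
dy = 4 - 10 = -6
d = sqrt((-4)² + (-6)²) = sqrt(16 + 36) = sqrt(52) = 7.21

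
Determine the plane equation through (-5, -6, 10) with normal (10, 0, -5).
d = n·P = (10)(-5) + (0)(-6) + (-5)(10) = -100
Plane: 10x - 5z = -100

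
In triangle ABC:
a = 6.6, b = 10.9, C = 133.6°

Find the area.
Using A = ½ab·sin(C):
A = ½·6.6·10.9·sin(133.6°) = ½·71.94·0.724172 = 26.05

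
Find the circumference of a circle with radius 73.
Circumference = 2 * pi * r
Circumference = 2 * pi * 73
Circumference = 458.67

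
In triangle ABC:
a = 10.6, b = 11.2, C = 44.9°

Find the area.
Using A = ½ab·sin(C):
A = ½·10.6·11.2·sin(44.9°) = ½·118.72·0.705872 = 41.9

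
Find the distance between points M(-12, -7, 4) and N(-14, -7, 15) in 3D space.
d = √[(-2)² + (0)² + (11)²] = √125 = 11.18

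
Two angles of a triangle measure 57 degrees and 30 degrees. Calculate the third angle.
Sum of angles in a triangle = 180 degrees
Third angle = 180 - 57 - 30
Third angle = 93 degrees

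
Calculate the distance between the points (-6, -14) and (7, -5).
Using the distance formula: d = sqrt((x₂-x₁)² + (y₂-y₁)²)
dx = 7 - (-6) = 13
dy = (-5) - (-14) = 9
d = sqrt(13² + 9²) = sqrt(169 + 81) = sqrt(250) = 15.81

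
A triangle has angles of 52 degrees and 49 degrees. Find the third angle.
Sum of angles in a triangle = 180 degrees
Third angle = 180 - 52 - 49
Third angle = 79 degrees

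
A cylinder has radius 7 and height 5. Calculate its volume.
Volume = pi * r² * h
Volume = pi * 7² * 5
Volume = pi * 49 * 5
Volume = pi * 245
Volume = 769.69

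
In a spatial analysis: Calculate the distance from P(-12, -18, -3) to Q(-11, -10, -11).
d = √[(1)² + (8)² + (-8)²] = √129 = 11.36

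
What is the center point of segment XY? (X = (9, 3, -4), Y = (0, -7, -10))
Midpoint = ((9+0)/2, (3-7)/2, (-4-10)/2) = (4.5, -2, -7)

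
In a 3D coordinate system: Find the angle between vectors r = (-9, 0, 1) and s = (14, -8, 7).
r·s = -119, |r|² = 82, |s|² = 309
cos θ = -119/√25338 ≈ -0.7476
θ ≈ 138.4°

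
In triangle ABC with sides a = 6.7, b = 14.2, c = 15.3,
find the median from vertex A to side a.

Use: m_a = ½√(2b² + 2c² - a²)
m_a = ½√(2·14.2² + 2·15.3² - 6.7²)
m_a = ½√(403.28 + 468.18 - 44.89) = ½√826.57 = 14.38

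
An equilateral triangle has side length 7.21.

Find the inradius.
For an equilateral triangle, r = s/(2√3) where s is the side.
r = 7.21/(2√3) = 7.21/3.464102 = 2.081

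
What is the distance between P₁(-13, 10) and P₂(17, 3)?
Using the distance formula: d = sqrt((x₂-x₁)² + (y₂-y₁)²)
dx = 17 - (-13) = 30
dy = 3 - 10 = -7
d = sqrt(30² + (-7)²) = sqrt(900 + 49) = sqrt(949) = 30.81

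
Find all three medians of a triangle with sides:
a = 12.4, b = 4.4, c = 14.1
Using m_x = ½√(2y² + 2z² - x²):
m_a = ½√(2·4.4² + 2·14.1² - 12.4²) = ½√282.58 = 8.405
m_b = ½√(2·12.4² + 2·14.1² - 4.4²) = ½√685.78 = 13.09
m_c = ½√(2·12.4² + 2·4.4² - 14.1²) = ½√147.43 = 6.071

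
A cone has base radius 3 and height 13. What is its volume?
Volume = (1/3) * pi * r² * h
Volume = (1/3) * pi * 3² * 13
Volume = (1/3) * pi * 9 * 13
Volume = (1/3) * pi * 117
Volume = 122.52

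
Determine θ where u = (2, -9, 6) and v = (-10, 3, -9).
u·v = -101, |u|² = 121, |v|² = 190
cos θ = -101/√22990 ≈ -0.6661
θ ≈ 131.8°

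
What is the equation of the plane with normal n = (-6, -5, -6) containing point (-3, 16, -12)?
d = n·P = (-6)(-3) + (-5)(16) + (-6)(-12) = 10
Plane: -6x - 5y - 6z = 10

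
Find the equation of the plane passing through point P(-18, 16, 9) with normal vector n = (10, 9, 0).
d = n·P = (10)(-18) + (9)(16) + (0)(9) = -36
Plane: 10x + 9y = -36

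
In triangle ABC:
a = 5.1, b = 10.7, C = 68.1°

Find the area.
Using A = ½ab·sin(C):
A = ½·5.1·10.7·sin(68.1°) = ½·54.57·0.927836 = 25.32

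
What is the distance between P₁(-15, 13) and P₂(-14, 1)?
Using the distance formula: d = sqrt((x₂-x₁)² + (y₂-y₁)²)
dx = (-14) - (-15) = 1
dy = 1 - 13 = -12
d = sqrt(1² + (-12)²) = sqrt(1 + 144) = sqrt(145) = 12.04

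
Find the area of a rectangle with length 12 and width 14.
Area = length * width
Area = 12 * 14
Area = 168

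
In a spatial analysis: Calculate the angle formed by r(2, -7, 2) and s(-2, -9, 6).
r·s = 71, |r|² = 57, |s|² = 121
cos θ = 71/√6897 ≈ 0.8549
θ ≈ 31.25°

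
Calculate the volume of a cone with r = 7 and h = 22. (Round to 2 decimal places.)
Volume = (1/3) * pi * r² * h
Volume = (1/3) * pi * 7² * 22
Volume = (1/3) * pi * 49 * 22
Volume = (1/3) * pi * 1078
Volume = 1128.88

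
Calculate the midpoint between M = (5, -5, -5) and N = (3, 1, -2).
Midpoint = ((5+3)/2, (-5+1)/2, (-5-2)/2) = (4, -2, -3.5)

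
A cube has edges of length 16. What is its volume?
Volume = s³
Volume = 16³
Volume = 4096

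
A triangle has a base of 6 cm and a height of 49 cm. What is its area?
Area = (1/2) * base * height
Area = (1/2) * 6 * 49
Area = 147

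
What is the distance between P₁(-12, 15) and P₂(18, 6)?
Using the distance formula: d = sqrt((x₂-x₁)² + (y₂-y₁)²)
dx = 18 - (-12) = 30
dy = 6 - 15 = -9
d = sqrt(30² + (-9)²) = sqrt(900 + 81) = sqrt(981) = 31.32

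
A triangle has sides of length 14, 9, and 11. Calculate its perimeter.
Perimeter = sum of all sides
Perimeter = 14 + 9 + 11
Perimeter = 34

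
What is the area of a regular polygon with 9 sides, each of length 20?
For a regular 9-gon with side length s = 20:
Apothem a = s / (2*tan(pi/9)) = 20 / (2*tan(pi/9)) ≈ 27.4748
Perimeter P = 9 * 20 = 180
Area = (1/2) * P * a = (1/2) * 180 * 27.4748 = 2472.73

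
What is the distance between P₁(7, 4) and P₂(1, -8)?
Using the distance formula: d = sqrt((x₂-x₁)² + (y₂-y₁)²)
dx = 1 - 7 = -6
dy = (-8) - 4 = -12
d = sqrt((-6)² + (-12)²) = sqrt(36 + 144) = sqrt(180) = 13.42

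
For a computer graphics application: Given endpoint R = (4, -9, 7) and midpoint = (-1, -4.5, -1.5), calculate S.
S = (2×(-1) - 4, 2×(-4.5) - (-9), 2×(-1.5) - 7) = (-6, 0, -10)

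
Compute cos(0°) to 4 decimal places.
cos(0 degrees) = 1
Decimal approximation: 1.0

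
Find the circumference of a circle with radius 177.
Circumference = 2 * pi * r
Circumference = 2 * pi * 177
Circumference = 1112.12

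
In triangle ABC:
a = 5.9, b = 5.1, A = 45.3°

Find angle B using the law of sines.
sin(B)/b = sin(A)/a
sin(B) = b·sin(A)/a = 5.1·sin(45.3°)/5.9 = 0.614420
B = arcsin(0.614420) = 37.91°  (b ≤ a, so B ≤ A and the acute solution is unique)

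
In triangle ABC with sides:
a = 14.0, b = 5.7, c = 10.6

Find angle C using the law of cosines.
cos(C) = (a² + b² - c²)/(2ab)
cos(C) = (14.0² + 5.7² - 10.6²)/(2·14.0·5.7) = 116.13/159.6 = 0.727632
C = arccos(0.727632) = 43.31°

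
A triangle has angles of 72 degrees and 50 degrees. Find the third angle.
Sum of angles in a triangle = 180 degrees
Third angle = 180 - 72 - 50
Third angle = 58 degrees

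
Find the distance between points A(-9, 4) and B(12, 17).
Using the distance formula: d = sqrt((x₂-x₁)² + (y₂-y₁)²)
dx = 12 - (-9) = 21
dy = 17 - 4 = 13
d = sqrt(21² + 13²) = sqrt(441 + 169) = sqrt(610) = 24.70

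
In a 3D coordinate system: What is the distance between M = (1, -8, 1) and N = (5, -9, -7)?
d = √[(4)² + (-1)² + (-8)²] = √81 = 9.0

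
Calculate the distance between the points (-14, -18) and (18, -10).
Using the distance formula: d = sqrt((x₂-x₁)² + (y₂-y₁)²)
dx = 18 - (-14) = 32
dy = (-10) - (-18) = 8
d = sqrt(32² + 8²) = sqrt(1024 + 64) = sqrt(1088) = 32.98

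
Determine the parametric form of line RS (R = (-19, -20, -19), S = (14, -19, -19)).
Direction vector d = S - R = (33, 1, 0)
x = -19 + 33t, y = -20 + t, z = -19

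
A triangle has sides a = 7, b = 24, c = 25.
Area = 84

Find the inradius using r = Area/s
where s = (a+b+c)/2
s = (7+24+25)/2 = 28
r = Area/s = 84/28 = 3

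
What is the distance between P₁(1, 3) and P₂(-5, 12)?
Using the distance formula: d = sqrt((x₂-x₁)² + (y₂-y₁)²)
dx = (-5) - 1 = -6
dy = 12 - 3 = 9
d = sqrt((-6)² + 9²) = sqrt(36 + 81) = sqrt(117) = 10.82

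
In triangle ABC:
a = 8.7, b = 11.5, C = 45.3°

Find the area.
Using A = ½ab·sin(C):
A = ½·8.7·11.5·sin(45.3°) = ½·100.05·0.710799 = 35.56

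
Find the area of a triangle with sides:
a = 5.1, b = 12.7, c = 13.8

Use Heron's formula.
s = (a+b+c)/2 = (5.1+12.7+13.8)/2 = 15.8
A = √(s(s-a)(s-b)(s-c)) = √(15.8·10.7·3.1·2)
A = √1048.17 = 32.38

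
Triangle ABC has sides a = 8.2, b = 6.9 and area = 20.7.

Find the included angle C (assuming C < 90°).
Area = ½ab·sin(C)  →  sin(C) = 2·Area/(ab)
sin(C) = 2·20.7/(8.2·6.9) = 0.731707
C = arcsin(0.731707) = 47.03°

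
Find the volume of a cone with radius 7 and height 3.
Volume = (1/3) * pi * r² * h
Volume = (1/3) * pi * 7² * 3
Volume = (1/3) * pi * 49 * 3
Volume = (1/3) * pi * 147
Volume = 153.94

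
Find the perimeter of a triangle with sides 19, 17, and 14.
Perimeter = sum of all sides
Perimeter = 19 + 17 + 14
Perimeter = 50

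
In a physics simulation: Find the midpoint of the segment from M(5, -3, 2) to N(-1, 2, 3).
Midpoint = ((5-1)/2, (-3+2)/2, (2+3)/2) = (2, -0.5, 2.5)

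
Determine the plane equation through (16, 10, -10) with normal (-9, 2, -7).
d = n·P = (-9)(16) + (2)(10) + (-7)(-10) = -54
Plane: -9x + 2y - 7z = -54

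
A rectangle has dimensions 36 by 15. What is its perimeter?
Perimeter = 2 * (length + width)
Perimeter = 2 * (36 + 15)
Perimeter = 2 * 51
Perimeter = 102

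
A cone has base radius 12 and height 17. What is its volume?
Volume = (1/3) * pi * r² * h
Volume = (1/3) * pi * 12² * 17
Volume = (1/3) * pi * 144 * 17
Volume = (1/3) * pi * 2448
Volume = 2563.54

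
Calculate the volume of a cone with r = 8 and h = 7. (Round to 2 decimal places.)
Volume = (1/3) * pi * r² * h
Volume = (1/3) * pi * 8² * 7
Volume = (1/3) * pi * 64 * 7
Volume = (1/3) * pi * 448
Volume = 469.14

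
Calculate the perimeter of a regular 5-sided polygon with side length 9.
Perimeter = number of sides * side length
Perimeter = 5 * 9
Perimeter = 45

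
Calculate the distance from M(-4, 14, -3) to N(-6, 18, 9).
d = √[(-2)² + (4)² + (12)²] = √164 = 12.81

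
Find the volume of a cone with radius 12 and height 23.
Volume = (1/3) * pi * r² * h
Volume = (1/3) * pi * 12² * 23
Volume = (1/3) * pi * 144 * 23
Volume = (1/3) * pi * 3312
Volume = 3468.32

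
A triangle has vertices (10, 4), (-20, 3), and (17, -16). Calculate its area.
Using the coordinate formula: Area = (1/2)|x₁(y₂-y₃) + x₂(y₃-y₁) + x₃(y₁-y₂)|
Area = (1/2)|10(3-(-16)) + (-20)((-16)-4) + 17(4-3)|
Area = (1/2)|10*19 + (-20)*(-20) + 17*1|
Area = (1/2)|190 + 400 + 17|
Area = (1/2)*607 = 303.50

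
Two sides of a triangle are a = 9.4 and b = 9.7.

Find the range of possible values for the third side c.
By the triangle inequality: |a - b| < c < a + b
|9.4 - 9.7| < c < 9.4 + 9.7
0.3 < c < 19.1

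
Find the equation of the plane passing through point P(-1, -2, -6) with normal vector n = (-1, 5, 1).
d = n·P = (-1)(-1) + (5)(-2) + (1)(-6) = -15
Plane: -x + 5y + z = -15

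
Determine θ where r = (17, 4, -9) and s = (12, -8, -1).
r·s = 181, |r|² = 386, |s|² = 209
cos θ = 181/√80674 ≈ 0.6373
θ ≈ 50.41°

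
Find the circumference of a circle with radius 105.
Circumference = 2 * pi * r
Circumference = 2 * pi * 105
Circumference = 659.73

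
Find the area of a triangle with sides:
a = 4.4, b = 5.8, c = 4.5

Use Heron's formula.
s = (a+b+c)/2 = (4.4+5.8+4.5)/2 = 7.35
A = √(s(s-a)(s-b)(s-c)) = √(7.35·2.95·1.55·2.85)
A = √95.7824 = 9.787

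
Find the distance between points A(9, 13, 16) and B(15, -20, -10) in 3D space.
d = √[(6)² + (-33)² + (-26)²] = √1801 = 42.44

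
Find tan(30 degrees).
tan(30 degrees) = sqrt(3)/3
Decimal approximation: 0.5774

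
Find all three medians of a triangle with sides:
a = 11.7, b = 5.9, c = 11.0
Using m_x = ½√(2y² + 2z² - x²):
m_a = ½√(2·5.9² + 2·11.0² - 11.7²) = ½√174.73 = 6.609
m_b = ½√(2·11.7² + 2·11.0² - 5.9²) = ½√480.97 = 10.97
m_c = ½√(2·11.7² + 2·5.9² - 11.0²) = ½√222.4 = 7.457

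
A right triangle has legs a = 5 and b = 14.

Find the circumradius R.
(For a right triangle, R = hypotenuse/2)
Hypotenuse c = √(5² + 14²) = √221 = 14.8661
R = c/2 = 7.433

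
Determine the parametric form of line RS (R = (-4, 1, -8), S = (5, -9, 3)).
Direction vector d = S - R = (9, -10, 11)
x = -4 + 9t, y = 1 - 10t, z = -8 + 11t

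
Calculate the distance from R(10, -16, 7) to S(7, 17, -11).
d = √[(-3)² + (33)² + (-18)²] = √1422 = 37.71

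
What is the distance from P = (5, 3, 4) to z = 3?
d = |0(5) + 0(3) + 1(4) - (3)| / √(0² + 0² + 1²) = 1/√1 = 1.0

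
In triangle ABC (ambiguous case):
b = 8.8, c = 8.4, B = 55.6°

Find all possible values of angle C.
sin(C)/c = sin(B)/b  →  sin(C) = c·sin(B)/b = 8.4·sin(55.6°)/8.8 = 0.787608
C₁ = arcsin(0.787608) = 51.96°,  C₂ = 180° - C₁ = 128.04°
Check C₂: A = 180° - 55.6° - 128.04° = -3.64° ≤ 0, rejected
C = 51.96° (one solution)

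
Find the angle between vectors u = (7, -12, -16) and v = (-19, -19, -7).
u·v = 207, |u|² = 449, |v|² = 771
cos θ = 207/√346179 ≈ 0.3518
θ ≈ 69.4°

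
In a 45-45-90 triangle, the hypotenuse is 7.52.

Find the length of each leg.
In a 45-45-90 triangle, hypotenuse = leg·√2  →  leg = hypotenuse/√2
leg = 7.52/√2 = 5.317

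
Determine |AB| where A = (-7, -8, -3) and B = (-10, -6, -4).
d = √[(-3)² + (2)² + (-1)²] = √14 = 3.742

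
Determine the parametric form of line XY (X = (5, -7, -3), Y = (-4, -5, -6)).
Direction vector d = Y - X = (-9, 2, -3)
x = 5 - 9t, y = -7 + 2t, z = -3 - 3t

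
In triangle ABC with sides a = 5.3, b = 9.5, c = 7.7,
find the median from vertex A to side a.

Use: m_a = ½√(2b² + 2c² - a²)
m_a = ½√(2·9.5² + 2·7.7² - 5.3²)
m_a = ½√(180.5 + 118.58 - 28.09) = ½√270.99 = 8.231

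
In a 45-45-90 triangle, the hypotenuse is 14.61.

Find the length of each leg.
In a 45-45-90 triangle, hypotenuse = leg·√2  →  leg = hypotenuse/√2
leg = 14.61/√2 = 10.33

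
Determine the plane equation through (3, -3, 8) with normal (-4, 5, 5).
d = n·P = (-4)(3) + (5)(-3) + (5)(8) = 13
Plane: -4x + 5y + 5z = 13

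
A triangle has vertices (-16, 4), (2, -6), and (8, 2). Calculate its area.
Using the coordinate formula: Area = (1/2)|x₁(y₂-y₃) + x₂(y₃-y₁) + x₃(y₁-y₂)|
Area = (1/2)|(-16)((-6)-2) + 2(2-4) + 8(4-(-6))|
Area = (1/2)|(-16)*(-8) + 2*(-2) + 8*10|
Area = (1/2)|128 + (-4) + 80|
Area = (1/2)*204 = 102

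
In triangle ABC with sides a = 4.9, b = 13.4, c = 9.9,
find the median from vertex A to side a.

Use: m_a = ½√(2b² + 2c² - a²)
m_a = ½√(2·13.4² + 2·9.9² - 4.9²)
m_a = ½√(359.12 + 196.02 - 24.01) = ½√531.13 = 11.52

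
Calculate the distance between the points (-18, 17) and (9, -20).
Using the distance formula: d = sqrt((x₂-x₁)² + (y₂-y₁)²)
dx = 9 - (-18) = 27
dy = (-20) - 17 = -37
d = sqrt(27² + (-37)²) = sqrt(729 + 1369) = sqrt(2098) = 45.80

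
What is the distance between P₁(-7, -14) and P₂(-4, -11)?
Using the distance formula: d = sqrt((x₂-x₁)² + (y₂-y₁)²)
dx = (-4) - (-7) = 3
dy = (-11) - (-14) = 3
d = sqrt(3² + 3²) = sqrt(9 + 9) = sqrt(18) = 4.24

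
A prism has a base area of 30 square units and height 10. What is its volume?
Volume = base area * height
Volume = 30 * 10
Volume = 300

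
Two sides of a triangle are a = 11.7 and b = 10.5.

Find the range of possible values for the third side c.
By the triangle inequality: |a - b| < c < a + b
|11.7 - 10.5| < c < 11.7 + 10.5
1.2 < c < 22.2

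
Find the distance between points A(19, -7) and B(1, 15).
Using the distance formula: d = sqrt((x₂-x₁)² + (y₂-y₁)²)
dx = 1 - 19 = -18
dy = 15 - (-7) = 22
d = sqrt((-18)² + 22²) = sqrt(324 + 484) = sqrt(808) = 28.43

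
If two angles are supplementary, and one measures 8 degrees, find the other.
Supplementary angles sum to 180 degrees.
Other angle = 180 - 8
Other angle = 172 degrees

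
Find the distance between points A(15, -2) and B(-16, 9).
Using the distance formula: d = sqrt((x₂-x₁)² + (y₂-y₁)²)
dx = (-16) - 15 = -31
dy = 9 - (-2) = 11
d = sqrt((-31)² + 11²) = sqrt(961 + 121) = sqrt(1082) = 32.89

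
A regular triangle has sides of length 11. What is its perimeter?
Perimeter = number of sides * side length
Perimeter = 3 * 11
Perimeter = 33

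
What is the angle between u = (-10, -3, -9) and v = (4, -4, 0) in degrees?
u·v = -28, |u|² = 190, |v|² = 32
cos θ = -28/√6080 ≈ -0.3591
θ ≈ 111.0°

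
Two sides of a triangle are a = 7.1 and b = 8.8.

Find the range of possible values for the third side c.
By the triangle inequality: |a - b| < c < a + b
|7.1 - 8.8| < c < 7.1 + 8.8
1.7 < c < 15.9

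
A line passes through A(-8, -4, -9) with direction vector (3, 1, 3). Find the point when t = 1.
P(1) = (-8 + 3(1), -4 + 1(1), -9 + 3(1)) = (-5, -3, -6)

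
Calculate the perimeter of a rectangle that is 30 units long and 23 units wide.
Perimeter = 2 * (length + width)
Perimeter = 2 * (30 + 23)
Perimeter = 2 * 53
Perimeter = 106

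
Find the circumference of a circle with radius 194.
Circumference = 2 * pi * r
Circumference = 2 * pi * 194
Circumference = 1218.94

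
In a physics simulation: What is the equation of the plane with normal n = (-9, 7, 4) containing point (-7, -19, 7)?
d = n·P = (-9)(-7) + (7)(-19) + (4)(7) = -42
Plane: -9x + 7y + 4z = -42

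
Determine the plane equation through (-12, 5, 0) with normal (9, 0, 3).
d = n·P = (9)(-12) + (0)(5) + (3)(0) = -108
Plane: 9x + 3z = -108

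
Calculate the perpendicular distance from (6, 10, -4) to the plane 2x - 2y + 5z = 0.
d = |2(6) + (-2)(10) + 5(-4) - (0)| / √(2² + (-2)² + 5²) = 28/√33 = 4.874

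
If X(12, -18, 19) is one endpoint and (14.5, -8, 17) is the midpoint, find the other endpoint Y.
Y = (2×14.5 - 12, 2×(-8) - (-18), 2×17 - 19) = (17, 2, 15)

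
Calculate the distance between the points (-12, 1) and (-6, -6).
Using the distance formula: d = sqrt((x₂-x₁)² + (y₂-y₁)²)
dx = (-6) - (-12) = 6
dy = (-6) - 1 = -7
d = sqrt(6² + (-7)²) = sqrt(36 + 49) = sqrt(85) = 9.22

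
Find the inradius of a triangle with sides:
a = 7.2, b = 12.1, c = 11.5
s = (a+b+c)/2 = (7.2+12.1+11.5)/2 = 15.4
Area = √(s(s-a)(s-b)(s-c)) = √(15.4·8.2·3.3·3.9) = 40.3141
r = Area/s = 40.3141/15.4 = 2.618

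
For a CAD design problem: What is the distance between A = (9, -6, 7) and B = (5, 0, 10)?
d = √[(-4)² + (6)² + (3)²] = √61 = 7.81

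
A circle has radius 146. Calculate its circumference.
Circumference = 2 * pi * r
Circumference = 2 * pi * 146
Circumference = 917.35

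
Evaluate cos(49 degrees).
cos(49 degrees) = 0.6561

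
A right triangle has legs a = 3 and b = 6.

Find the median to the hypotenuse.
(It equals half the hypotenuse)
Hypotenuse c = √(3² + 6²) = √45 = 6.7082
Median to hypotenuse = c/2 = 3.354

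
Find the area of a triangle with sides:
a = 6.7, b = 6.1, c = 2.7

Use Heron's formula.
s = (a+b+c)/2 = (6.7+6.1+2.7)/2 = 7.75
A = √(s(s-a)(s-b)(s-c)) = √(7.75·1.05·1.65·5.05)
A = √67.8057 = 8.234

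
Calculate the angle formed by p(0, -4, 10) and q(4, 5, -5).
p·q = -70, |p|² = 116, |q|² = 66
cos θ = -70/√7656 ≈ -0.8
θ ≈ 143.1°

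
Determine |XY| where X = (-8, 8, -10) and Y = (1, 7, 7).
d = √[(9)² + (-1)² + (17)²] = √371 = 19.26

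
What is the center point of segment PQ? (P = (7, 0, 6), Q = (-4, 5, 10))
Midpoint = ((7-4)/2, (0+5)/2, (6+10)/2) = (1.5, 2.5, 8)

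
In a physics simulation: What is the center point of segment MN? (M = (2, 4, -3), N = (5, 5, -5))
Midpoint = ((2+5)/2, (4+5)/2, (-3-5)/2) = (3.5, 4.5, -4)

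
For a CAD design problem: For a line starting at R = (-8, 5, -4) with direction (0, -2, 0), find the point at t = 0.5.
P(0.5) = (-8 + 0(0.5), 5 + (-2)(0.5), -4 + 0(0.5)) = (-8, 4, -4)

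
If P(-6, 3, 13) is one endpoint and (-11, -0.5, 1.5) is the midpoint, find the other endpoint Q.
Q = (2×(-11) - (-6), 2×(-0.5) - 3, 2×1.5 - 13) = (-16, -4, -10)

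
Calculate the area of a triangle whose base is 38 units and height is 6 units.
Area = (1/2) * base * height
Area = (1/2) * 38 * 6
Area = 114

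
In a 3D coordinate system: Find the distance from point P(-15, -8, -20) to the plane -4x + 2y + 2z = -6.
d = |(-4)(-15) + 2(-8) + 2(-20) - (-6)| / √((-4)² + 2² + 2²) = 10/√24 = 2.041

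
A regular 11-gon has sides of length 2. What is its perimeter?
Perimeter = number of sides * side length
Perimeter = 11 * 2
Perimeter = 22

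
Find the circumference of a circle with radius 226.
Circumference = 2 * pi * r
Circumference = 2 * pi * 226
Circumference = 1420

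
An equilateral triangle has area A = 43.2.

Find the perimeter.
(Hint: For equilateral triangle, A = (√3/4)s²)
A = (√3/4)s²  →  s² = 4A/√3 = 4·43.2/√3 = 99.7661
s = 9.9883
Perimeter = 3s = 29.96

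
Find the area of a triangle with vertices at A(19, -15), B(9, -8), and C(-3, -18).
Using the coordinate formula: Area = (1/2)|x₁(y₂-y₃) + x₂(y₃-y₁) + x₃(y₁-y₂)|
Area = (1/2)|19((-8)-(-18)) + 9((-18)-(-15)) + (-3)((-15)-(-8))|
Area = (1/2)|19*10 + 9*(-3) + (-3)*(-7)|
Area = (1/2)|190 + (-27) + 21|
Area = (1/2)*184 = 92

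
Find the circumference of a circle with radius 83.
Circumference = 2 * pi * r
Circumference = 2 * pi * 83
Circumference = 521.50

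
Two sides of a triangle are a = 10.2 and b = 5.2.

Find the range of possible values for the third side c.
By the triangle inequality: |a - b| < c < a + b
|10.2 - 5.2| < c < 10.2 + 5.2
5 < c < 15.4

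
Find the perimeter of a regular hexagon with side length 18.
Perimeter = number of sides * side length
Perimeter = 6 * 18
Perimeter = 108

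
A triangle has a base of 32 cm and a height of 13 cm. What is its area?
Area = (1/2) * base * height
Area = (1/2) * 32 * 13
Area = 208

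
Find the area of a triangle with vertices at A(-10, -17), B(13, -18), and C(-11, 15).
Using the coordinate formula: Area = (1/2)|x₁(y₂-y₃) + x₂(y₃-y₁) + x₃(y₁-y₂)|
Area = (1/2)|(-10)((-18)-15) + 13(15-(-17)) + (-11)((-17)-(-18))|
Area = (1/2)|(-10)*(-33) + 13*32 + (-11)*1|
Area = (1/2)|330 + 416 + (-11)|
Area = (1/2)*735 = 367.50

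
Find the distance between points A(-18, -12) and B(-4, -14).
Using the distance formula: d = sqrt((x₂-x₁)² + (y₂-y₁)²)
dx = (-4) - (-18) = 14
dy = (-14) - (-12) = -2
d = sqrt(14² + (-2)²) = sqrt(196 + 4) = sqrt(200) = 14.14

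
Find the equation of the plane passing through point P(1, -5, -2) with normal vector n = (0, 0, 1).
d = n·P = (0)(1) + (0)(-5) + (1)(-2) = -2
Plane: z = -2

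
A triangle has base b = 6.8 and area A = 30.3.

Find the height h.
A = ½bh  →  h = 2A/b
h = 2·30.3/6.8 = 8.912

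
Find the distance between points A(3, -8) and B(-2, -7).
Using the distance formula: d = sqrt((x₂-x₁)² + (y₂-y₁)²)
dx = (-2) - 3 = -5
dy = (-7) - (-8) = 1
d = sqrt((-5)² + 1²) = sqrt(25 + 1) = sqrt(26) = 5.10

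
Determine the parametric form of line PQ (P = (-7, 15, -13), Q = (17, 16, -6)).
Direction vector d = Q - P = (24, 1, 7)
x = -7 + 24t, y = 15 + t, z = -13 + 7t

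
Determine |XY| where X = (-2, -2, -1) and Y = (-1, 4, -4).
d = √[(1)² + (6)² + (-3)²] = √46 = 6.782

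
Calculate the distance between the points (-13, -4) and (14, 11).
Using the distance formula: d = sqrt((x₂-x₁)² + (y₂-y₁)²)
dx = 14 - (-13) = 27
dy = 11 - (-4) = 15
d = sqrt(27² + 15²) = sqrt(729 + 225) = sqrt(954) = 30.89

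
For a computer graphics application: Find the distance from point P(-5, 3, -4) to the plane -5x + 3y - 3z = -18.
d = |(-5)(-5) + 3(3) + (-3)(-4) - (-18)| / √((-5)² + 3² + (-3)²) = 64/√43 = 9.76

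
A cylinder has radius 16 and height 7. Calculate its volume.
Volume = pi * r² * h
Volume = pi * 16² * 7
Volume = pi * 256 * 7
Volume = pi * 1792
Volume = 5629.73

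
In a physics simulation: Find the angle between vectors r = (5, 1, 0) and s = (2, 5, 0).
r·s = 15, |r|² = 26, |s|² = 29
cos θ = 15/√754 ≈ 0.5463
θ ≈ 56.89°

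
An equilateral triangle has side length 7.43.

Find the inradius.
For an equilateral triangle, r = s/(2√3) where s is the side.
r = 7.43/(2√3) = 7.43/3.464102 = 2.145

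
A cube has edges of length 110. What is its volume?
Volume = s³
Volume = 110³
Volume = 1331000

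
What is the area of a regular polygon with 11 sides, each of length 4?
For a regular 11-gon with side length s = 4:
Apothem a = s / (2*tan(pi/11)) = 4 / (2*tan(pi/11)) ≈ 6.8114
Perimeter P = 11 * 4 = 44
Area = (1/2) * P * a = (1/2) * 44 * 6.8114 = 149.85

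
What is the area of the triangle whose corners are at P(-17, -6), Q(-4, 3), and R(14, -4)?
Using the coordinate formula: Area = (1/2)|x₁(y₂-y₃) + x₂(y₃-y₁) + x₃(y₁-y₂)|
Area = (1/2)|(-17)(3-(-4)) + (-4)((-4)-(-6)) + 14((-6)-3)|
Area = (1/2)|(-17)*7 + (-4)*2 + 14*(-9)|
Area = (1/2)|(-119) + (-8) + (-126)|
Area = (1/2)*253 = 126.50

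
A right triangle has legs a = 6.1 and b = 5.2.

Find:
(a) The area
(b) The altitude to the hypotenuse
(a) Area = ½ab = ½·6.1·5.2 = 15.86
(b) Hypotenuse c = √(6.1² + 5.2²) = √64.25 = 8.01561
    Area = ½·c·h_c  →  h_c = 2·Area/c = 2·15.86/8.01561 = 3.957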